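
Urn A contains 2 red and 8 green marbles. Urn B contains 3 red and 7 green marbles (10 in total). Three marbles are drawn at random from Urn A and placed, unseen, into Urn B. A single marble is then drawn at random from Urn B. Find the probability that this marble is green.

Condition on how many of the transferred marbles are green (from Urn A: 8 green of 10; then Urn B has 13 total).
  1 green: C(8,1)C(2,2)/C(10,3) = 1/15; then P = 8/13
  2 green: C(8,2)C(2,1)/C(10,3) = 7/15; then P = 9/13
  3 green: C(8,3)C(2,0)/C(10,3) = 7/15; then P = 10/13
P(green from Urn B) = 47/65 ≈ 0.7231.

47/65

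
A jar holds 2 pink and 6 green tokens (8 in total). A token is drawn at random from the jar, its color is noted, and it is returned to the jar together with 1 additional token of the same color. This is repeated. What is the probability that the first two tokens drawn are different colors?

Either green then pink, or pink then green; after the first draw the total is 9.
P = (6/8)·(2/9) + (2/8)·(6/9) = 1/3 ≈ 0.3333.

1/3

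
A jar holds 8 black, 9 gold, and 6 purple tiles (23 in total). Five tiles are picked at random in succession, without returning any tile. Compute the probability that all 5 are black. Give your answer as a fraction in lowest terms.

Unordered draws without replacement: count favorable combinations over C(23,5).
Favorable = C(8,5) · C(9,0) · C(6,0) = 56; total = C(23,5) = 33649.
P = 56/33649 = 8/4807 ≈ 0.0017.

8/4807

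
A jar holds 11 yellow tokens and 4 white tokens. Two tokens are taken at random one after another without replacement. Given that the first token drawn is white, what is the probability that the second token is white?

After removing 1 white, the jar has 3 white out of 14 remaining.
P(second is white | given) = 3/14 ≈ 0.2143.

3/14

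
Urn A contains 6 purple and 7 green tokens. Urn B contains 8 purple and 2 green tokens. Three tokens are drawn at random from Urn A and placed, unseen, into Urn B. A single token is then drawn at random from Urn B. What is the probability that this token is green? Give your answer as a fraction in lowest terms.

Condition on how many of the transferred tokens are green (from Urn A: 7 green of 13; then Urn B has 13 total).
  0 green: C(7,0)C(6,3)/C(13,3) = 10/143; then P = 2/13
  1 green: C(7,1)C(6,2)/C(13,3) = 105/286; then P = 3/13
  2 green: C(7,2)C(6,1)/C(13,3) = 63/143; then P = 4/13
  3 green: C(7,3)C(6,0)/C(13,3) = 35/286; then P = 5/13
P(green from Urn B) = 47/169 ≈ 0.2781.

47/169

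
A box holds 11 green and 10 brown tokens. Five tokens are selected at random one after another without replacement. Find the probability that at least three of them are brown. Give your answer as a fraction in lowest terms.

Sum the hypergeometric tail for j = 3,…,5 brown tokens.
Favorable = C(10,3)·C(11,2) + C(10,4)·C(11,1) + C(10,5)·C(11,0) = 9162; total = C(21,5) = 20349.
P = 9162/20349 = 1018/2261 ≈ 0.4502.

1018/2261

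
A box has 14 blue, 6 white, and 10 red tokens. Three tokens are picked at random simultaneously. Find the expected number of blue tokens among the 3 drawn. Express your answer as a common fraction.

By linearity of expectation, E[X] = Σ P(draw i is blue); by symmetry each draw (even without replacement) has P(blue) = 14/30.
E[X] = 3 · 14/30 = 7/5 ≈ 1.4000.

7/5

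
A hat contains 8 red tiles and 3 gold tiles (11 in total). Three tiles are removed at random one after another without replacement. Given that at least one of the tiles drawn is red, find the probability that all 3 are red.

P(all 3 red) = C(8,3)/C(11,3) = 56/165; P(at least one red) = 1 − C(3,3)/C(11,3) = 164/165.
Since 'all 3 red' ⊆ 'at least one red', P(all 3 | at least one) = 56/165 / 164/165 = 14/41 ≈ 0.3415.

14/41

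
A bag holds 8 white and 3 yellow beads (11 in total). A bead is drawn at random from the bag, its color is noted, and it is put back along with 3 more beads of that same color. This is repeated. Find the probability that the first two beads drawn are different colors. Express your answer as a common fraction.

24/77

Either white then yellow, or yellow then white; after the first draw the total is 14.
P = (8/11)·(3/14) + (3/11)·(8/14) = 24/77 ≈ 0.3117.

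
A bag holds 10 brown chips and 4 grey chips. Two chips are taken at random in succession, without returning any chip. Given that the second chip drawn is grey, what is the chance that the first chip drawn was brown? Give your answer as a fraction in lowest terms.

P(first=brown and the second chip drawn is grey) = (10/14)·(4/13) = 20/91.
P(the second chip drawn is grey) = Σ over first color = 20/91 + 6/91 = 2/7.
By Bayes, P(first=brown | the second chip drawn is grey) = 20/91 / 2/7 = 10/13 ≈ 0.7692.

10/13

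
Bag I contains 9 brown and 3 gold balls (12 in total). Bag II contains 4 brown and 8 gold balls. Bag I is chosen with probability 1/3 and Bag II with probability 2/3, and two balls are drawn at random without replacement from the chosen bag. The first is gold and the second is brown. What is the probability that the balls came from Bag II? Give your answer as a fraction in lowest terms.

64/91

P(E | Bag I) = 9/44; P(E | Bag II) = 8/33.
P(E) = 1/3·9/44 + 2/3·8/33 = 91/396.
By Bayes' rule, P(Bag II | E) = 16/99 / 91/396 = 64/91 ≈ 0.7033.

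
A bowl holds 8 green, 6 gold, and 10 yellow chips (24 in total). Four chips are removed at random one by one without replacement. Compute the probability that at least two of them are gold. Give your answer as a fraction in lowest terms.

445/1771

Sum the hypergeometric tail for j = 2,…,4 gold chips.
Favorable = C(6,2)·C(18,2) + C(6,3)·C(18,1) + C(6,4)·C(18,0) = 2670; total = C(24,4) = 10626.
P = 2670/10626 = 445/1771 ≈ 0.2513.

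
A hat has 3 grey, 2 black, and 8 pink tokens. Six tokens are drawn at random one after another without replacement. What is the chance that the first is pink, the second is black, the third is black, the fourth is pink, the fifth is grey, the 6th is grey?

7/12870

Multiply the conditional probability of each draw in order, without replacement, so each draw removes one from its color and from the total.
P = (8/13) · (2/12) · (1/11) · (7/10) · (3/9) · (2/8) = 7/12870 ≈ 0.0005.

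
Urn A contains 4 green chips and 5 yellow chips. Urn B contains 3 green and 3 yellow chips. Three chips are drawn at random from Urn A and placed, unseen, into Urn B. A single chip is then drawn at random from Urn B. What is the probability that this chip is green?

13/27

Condition on how many of the transferred chips are green (from Urn A: 4 green of 9; then Urn B has 9 total).
  0 green: C(4,0)C(5,3)/C(9,3) = 5/42; then P = 3/9
  1 green: C(4,1)C(5,2)/C(9,3) = 10/21; then P = 4/9
  2 green: C(4,2)C(5,1)/C(9,3) = 5/14; then P = 5/9
  3 green: C(4,3)C(5,0)/C(9,3) = 1/21; then P = 6/9
P(green from Urn B) = 13/27 ≈ 0.4815.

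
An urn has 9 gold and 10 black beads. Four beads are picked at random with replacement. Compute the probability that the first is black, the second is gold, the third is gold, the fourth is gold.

Multiply the conditional probability of each draw in order, with replacement (the composition resets each draw).
P = (10/19) · (9/19) · (9/19) · (9/19) = 7290/130321 ≈ 0.0559.

7290/130321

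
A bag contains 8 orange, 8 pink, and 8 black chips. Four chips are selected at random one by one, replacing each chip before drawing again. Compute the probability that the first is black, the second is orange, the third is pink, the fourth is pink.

1/81

Multiply the conditional probability of each draw in order, with replacement (the composition resets each draw).
P = (8/24) · (8/24) · (8/24) · (8/24) = 1/81 ≈ 0.0123.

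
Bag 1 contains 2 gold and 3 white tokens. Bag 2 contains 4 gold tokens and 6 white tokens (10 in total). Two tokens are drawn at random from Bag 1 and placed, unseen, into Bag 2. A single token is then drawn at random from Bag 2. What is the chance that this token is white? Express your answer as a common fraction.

Condition on how many of the transferred tokens are white (from Bag 1: 3 white of 5; then Bag 2 has 12 total).
  0 white: C(3,0)C(2,2)/C(5,2) = 1/10; then P = 6/12
  1 white: C(3,1)C(2,1)/C(5,2) = 3/5; then P = 7/12
  2 white: C(3,2)C(2,0)/C(5,2) = 3/10; then P = 8/12
P(white from Bag 2) = 3/5 ≈ 0.6000.

3/5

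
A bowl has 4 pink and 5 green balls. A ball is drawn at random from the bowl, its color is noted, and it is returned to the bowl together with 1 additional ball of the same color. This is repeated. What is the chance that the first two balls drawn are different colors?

4/9

Either pink then green, or green then pink; after the first draw the total is 10.
P = (4/9)·(5/10) + (5/9)·(4/10) = 4/9 ≈ 0.4444.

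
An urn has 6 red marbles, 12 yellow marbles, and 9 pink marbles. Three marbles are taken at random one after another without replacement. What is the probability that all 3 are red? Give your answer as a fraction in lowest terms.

Unordered draws without replacement: count favorable combinations over C(27,3).
Favorable = C(6,3) · C(12,0) · C(9,0) = 20; total = C(27,3) = 2925.
P = 20/2925 = 4/585 ≈ 0.0068.

4/585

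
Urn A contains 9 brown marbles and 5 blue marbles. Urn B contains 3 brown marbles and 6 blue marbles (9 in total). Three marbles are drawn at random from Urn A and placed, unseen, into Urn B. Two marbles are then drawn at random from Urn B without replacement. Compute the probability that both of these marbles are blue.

Condition on how many of the transferred marbles are blue (from Urn A: 5 blue of 14; then Urn B has 12 total).
  0 blue: C(5,0)C(9,3)/C(14,3) = 3/13; then P = C(6,2)/C(12,2) = 5/22
  1 blue: C(5,1)C(9,2)/C(14,3) = 45/91; then P = C(7,2)/C(12,2) = 7/22
  2 blue: C(5,2)C(9,1)/C(14,3) = 45/182; then P = C(8,2)/C(12,2) = 14/33
  3 blue: C(5,3)C(9,0)/C(14,3) = 5/182; then P = C(9,2)/C(12,2) = 6/11
P(both blue) = 30/91 ≈ 0.3297.

30/91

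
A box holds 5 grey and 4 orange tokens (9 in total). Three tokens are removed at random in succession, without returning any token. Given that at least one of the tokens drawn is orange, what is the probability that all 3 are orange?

2/37

P(all 3 orange) = C(4,3)/C(9,3) = 1/21; P(at least one orange) = 1 − C(5,3)/C(9,3) = 37/42.
Since 'all 3 orange' ⊆ 'at least one orange', P(all 3 | at least one) = 1/21 / 37/42 = 2/37 ≈ 0.0541.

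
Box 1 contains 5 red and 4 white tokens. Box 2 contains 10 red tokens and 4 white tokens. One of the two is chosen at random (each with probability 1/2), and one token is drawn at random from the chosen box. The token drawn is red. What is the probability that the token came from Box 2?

9/16

P(red | Box 1) = 5/9; P(red | Box 2) = 5/7.
P(red) = 1/2·5/9 + 1/2·5/7 = 40/63.
By Bayes' rule, P(Box 2 | red) = 5/14 / 40/63 = 9/16 ≈ 0.5625.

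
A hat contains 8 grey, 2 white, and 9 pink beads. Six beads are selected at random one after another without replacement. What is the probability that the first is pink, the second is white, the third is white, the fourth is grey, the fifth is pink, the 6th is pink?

Multiply the conditional probability of each draw in order, without replacement, so each draw removes one from its color and from the total.
P = (9/19) · (2/18) · (1/17) · (8/16) · (8/15) · (7/14) = 2/4845 ≈ 0.0004.

2/4845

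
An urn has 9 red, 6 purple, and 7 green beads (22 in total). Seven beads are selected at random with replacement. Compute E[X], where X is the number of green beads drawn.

49/22

By linearity of expectation, E[X] = Σ P(draw i is green); each independent draw has P(green) = 7/22.
E[X] = 7 · 7/22 = 49/22 ≈ 2.2273.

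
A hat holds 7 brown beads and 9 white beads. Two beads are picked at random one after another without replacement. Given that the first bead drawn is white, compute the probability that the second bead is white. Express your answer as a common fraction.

After removing 1 white, the hat has 8 white out of 15 remaining.
P(second is white | given) = 8/15 ≈ 0.5333.

8/15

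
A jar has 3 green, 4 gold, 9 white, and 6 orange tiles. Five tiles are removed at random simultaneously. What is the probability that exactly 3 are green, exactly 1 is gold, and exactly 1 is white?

Unordered draws without replacement: count favorable combinations over C(22,5).
Favorable = C(3,3) · C(4,1) · C(9,1) · C(6,0) = 36; total = C(22,5) = 26334.
P = 36/26334 = 2/1463 ≈ 0.0014.

2/1463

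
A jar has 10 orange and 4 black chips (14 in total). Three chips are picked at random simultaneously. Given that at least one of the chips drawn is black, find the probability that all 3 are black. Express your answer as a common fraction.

1/61

P(all 3 black) = C(4,3)/C(14,3) = 1/91; P(at least one black) = 1 − C(10,3)/C(14,3) = 61/91.
Since 'all 3 black' ⊆ 'at least one black', P(all 3 | at least one) = 1/91 / 61/91 = 1/61 ≈ 0.0164.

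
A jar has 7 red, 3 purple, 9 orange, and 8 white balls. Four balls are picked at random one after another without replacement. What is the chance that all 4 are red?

7/3510

Unordered draws without replacement: count favorable combinations over C(27,4).
Favorable = C(7,4) · C(3,0) · C(9,0) · C(8,0) = 35; total = C(27,4) = 17550.
P = 35/17550 = 7/3510 ≈ 0.0020.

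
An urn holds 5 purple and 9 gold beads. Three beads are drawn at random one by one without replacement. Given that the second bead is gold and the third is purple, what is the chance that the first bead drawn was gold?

P(first=gold and the second bead is gold and the third is purple) = (9/14)·(8/13)·(5/12) = 15/91.
P(E) = Σ over first color = 15/182 + 15/91 = 45/182.
By Bayes, P(first=gold | E) = 15/91 / 45/182 = 2/3 ≈ 0.6667.

2/3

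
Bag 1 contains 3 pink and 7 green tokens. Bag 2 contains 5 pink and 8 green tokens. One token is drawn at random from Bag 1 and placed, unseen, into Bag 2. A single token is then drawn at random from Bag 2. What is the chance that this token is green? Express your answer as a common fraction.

87/140

Condition on how many of the transferred tokens are green (from Bag 1: 7 green of 10; then Bag 2 has 14 total).
  0 green: C(7,0)C(3,1)/C(10,1) = 3/10; then P = 8/14
  1 green: C(7,1)C(3,0)/C(10,1) = 7/10; then P = 9/14
P(green from Bag 2) = 87/140 ≈ 0.6214.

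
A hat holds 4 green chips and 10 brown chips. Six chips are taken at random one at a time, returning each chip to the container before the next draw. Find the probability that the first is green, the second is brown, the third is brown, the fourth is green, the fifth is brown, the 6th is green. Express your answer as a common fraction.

1000/117649

Multiply the conditional probability of each draw in order, with replacement (the composition resets each draw).
P = (4/14) · (10/14) · (10/14) · (4/14) · (10/14) · (4/14) = 1000/117649 ≈ 0.0085.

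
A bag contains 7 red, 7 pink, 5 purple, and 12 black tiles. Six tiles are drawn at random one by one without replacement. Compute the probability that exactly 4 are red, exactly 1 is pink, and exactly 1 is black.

Unordered draws without replacement: count favorable combinations over C(31,6).
Favorable = C(7,4) · C(7,1) · C(5,0) · C(12,1) = 2940; total = C(31,6) = 736281.
P = 2940/736281 = 140/35061 ≈ 0.0040.

140/35061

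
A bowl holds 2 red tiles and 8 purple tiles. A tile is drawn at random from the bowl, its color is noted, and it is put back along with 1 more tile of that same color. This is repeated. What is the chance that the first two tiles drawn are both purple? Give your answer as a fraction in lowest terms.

36/55

After a purple draw the bowl holds 9 purple out of 11.
P = (8/10)·(9/11) = 36/55 ≈ 0.6545.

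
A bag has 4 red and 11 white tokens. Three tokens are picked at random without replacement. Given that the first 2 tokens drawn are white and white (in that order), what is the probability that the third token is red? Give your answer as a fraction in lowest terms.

4/13

After removing 2 white, the bag has 4 red out of 13 remaining.
P(third is red | given) = 4/13 ≈ 0.3077.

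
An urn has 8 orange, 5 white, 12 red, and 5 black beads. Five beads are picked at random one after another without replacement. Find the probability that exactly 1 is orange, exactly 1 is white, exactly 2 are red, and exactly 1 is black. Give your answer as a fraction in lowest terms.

Unordered draws without replacement: count favorable combinations over C(30,5).
Favorable = C(8,1) · C(5,1) · C(12,2) · C(5,1) = 13200; total = C(30,5) = 142506.
P = 13200/142506 = 2200/23751 ≈ 0.0926.

2200/23751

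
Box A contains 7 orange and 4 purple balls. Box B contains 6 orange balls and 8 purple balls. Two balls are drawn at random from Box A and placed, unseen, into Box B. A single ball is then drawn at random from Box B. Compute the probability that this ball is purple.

6/11

Condition on how many of the transferred balls are purple (from Box A: 4 purple of 11; then Box B has 16 total).
  0 purple: C(4,0)C(7,2)/C(11,2) = 21/55; then P = 8/16
  1 purple: C(4,1)C(7,1)/C(11,2) = 28/55; then P = 9/16
  2 purple: C(4,2)C(7,0)/C(11,2) = 6/55; then P = 10/16
P(purple from Box B) = 6/11 ≈ 0.5455.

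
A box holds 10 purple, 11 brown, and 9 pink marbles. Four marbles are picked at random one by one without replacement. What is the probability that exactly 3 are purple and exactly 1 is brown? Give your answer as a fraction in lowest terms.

88/1827

Unordered draws without replacement: count favorable combinations over C(30,4).
Favorable = C(10,3) · C(11,1) · C(9,0) = 1320; total = C(30,4) = 27405.
P = 1320/27405 = 88/1827 ≈ 0.0482.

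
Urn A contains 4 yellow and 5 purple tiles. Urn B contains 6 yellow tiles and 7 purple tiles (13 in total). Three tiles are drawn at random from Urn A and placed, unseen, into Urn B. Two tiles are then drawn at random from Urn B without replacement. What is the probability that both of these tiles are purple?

67/240

Condition on how many of the transferred tiles are purple (from Urn A: 5 purple of 9; then Urn B has 16 total).
  0 purple: C(5,0)C(4,3)/C(9,3) = 1/21; then P = C(7,2)/C(16,2) = 7/40
  1 purple: C(5,1)C(4,2)/C(9,3) = 5/14; then P = C(8,2)/C(16,2) = 7/30
  2 purple: C(5,2)C(4,1)/C(9,3) = 10/21; then P = C(9,2)/C(16,2) = 3/10
  3 purple: C(5,3)C(4,0)/C(9,3) = 5/42; then P = C(10,2)/C(16,2) = 3/8
P(both purple) = 67/240 ≈ 0.2792.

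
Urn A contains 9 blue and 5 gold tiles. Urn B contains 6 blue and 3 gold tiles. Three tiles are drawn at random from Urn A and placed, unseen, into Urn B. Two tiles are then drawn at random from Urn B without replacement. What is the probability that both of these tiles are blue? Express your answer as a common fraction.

421/1001

Condition on how many of the transferred tiles are blue (from Urn A: 9 blue of 14; then Urn B has 12 total).
  0 blue: C(9,0)C(5,3)/C(14,3) = 5/182; then P = C(6,2)/C(12,2) = 5/22
  1 blue: C(9,1)C(5,2)/C(14,3) = 45/182; then P = C(7,2)/C(12,2) = 7/22
  2 blue: C(9,2)C(5,1)/C(14,3) = 45/91; then P = C(8,2)/C(12,2) = 14/33
  3 blue: C(9,3)C(5,0)/C(14,3) = 3/13; then P = C(9,2)/C(12,2) = 6/11
P(both blue) = 421/1001 ≈ 0.4206.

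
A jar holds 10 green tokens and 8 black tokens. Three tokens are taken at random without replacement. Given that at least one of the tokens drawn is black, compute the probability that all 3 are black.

P(all 3 black) = C(8,3)/C(18,3) = 7/102; P(at least one black) = 1 − C(10,3)/C(18,3) = 29/34.
Since 'all 3 black' ⊆ 'at least one black', P(all 3 | at least one) = 7/102 / 29/34 = 7/87 ≈ 0.0805.

7/87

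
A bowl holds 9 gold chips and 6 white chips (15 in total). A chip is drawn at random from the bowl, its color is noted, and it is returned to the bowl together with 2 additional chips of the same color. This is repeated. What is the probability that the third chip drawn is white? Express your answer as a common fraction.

Sum over the four possibilities for the first two draws (white/not-white each), tracking how the white count and total change by +2 per draw.
P(third is white) = 2/5 ≈ 0.4000. (In a Pólya urn every draw has the same marginal probability 6/15.)

2/5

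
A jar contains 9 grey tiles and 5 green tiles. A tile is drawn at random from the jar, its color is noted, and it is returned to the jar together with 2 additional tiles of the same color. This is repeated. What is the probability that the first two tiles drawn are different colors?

Either grey then green, or green then grey; after the first draw the total is 16.
P = (9/14)·(5/16) + (5/14)·(9/16) = 45/112 ≈ 0.4018.

45/112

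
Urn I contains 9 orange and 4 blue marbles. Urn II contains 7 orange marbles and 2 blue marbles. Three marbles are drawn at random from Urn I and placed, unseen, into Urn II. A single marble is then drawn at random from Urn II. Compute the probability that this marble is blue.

Condition on how many of the transferred marbles are blue (from Urn I: 4 blue of 13; then Urn II has 12 total).
  0 blue: C(4,0)C(9,3)/C(13,3) = 42/143; then P = 2/12
  1 blue: C(4,1)C(9,2)/C(13,3) = 72/143; then P = 3/12
  2 blue: C(4,2)C(9,1)/C(13,3) = 27/143; then P = 4/12
  3 blue: C(4,3)C(9,0)/C(13,3) = 2/143; then P = 5/12
P(blue from Urn II) = 19/78 ≈ 0.2436.

19/78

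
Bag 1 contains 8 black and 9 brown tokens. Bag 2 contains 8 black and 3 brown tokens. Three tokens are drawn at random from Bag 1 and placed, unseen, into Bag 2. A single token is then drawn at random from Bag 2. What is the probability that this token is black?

Condition on how many of the transferred tokens are black (from Bag 1: 8 black of 17; then Bag 2 has 14 total).
  0 black: C(8,0)C(9,3)/C(17,3) = 21/170; then P = 8/14
  1 black: C(8,1)C(9,2)/C(17,3) = 36/85; then P = 9/14
  2 black: C(8,2)C(9,1)/C(17,3) = 63/170; then P = 10/14
  3 black: C(8,3)C(9,0)/C(17,3) = 7/85; then P = 11/14
P(black from Bag 2) = 80/119 ≈ 0.6723.

80/119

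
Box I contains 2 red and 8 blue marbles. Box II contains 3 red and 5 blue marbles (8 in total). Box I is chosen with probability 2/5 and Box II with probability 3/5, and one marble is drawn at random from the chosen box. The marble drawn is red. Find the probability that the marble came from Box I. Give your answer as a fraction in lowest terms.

P(red | Box I) = 1/5; P(red | Box II) = 3/8.
P(red) = 2/5·1/5 + 3/5·3/8 = 61/200.
By Bayes' rule, P(Box I | red) = 2/25 / 61/200 = 16/61 ≈ 0.2623.

16/61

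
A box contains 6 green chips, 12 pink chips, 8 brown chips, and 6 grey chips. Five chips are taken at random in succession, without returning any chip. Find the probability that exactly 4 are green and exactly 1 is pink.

45/50344

Unordered draws without replacement: count favorable combinations over C(32,5).
Favorable = C(6,4) · C(12,1) · C(8,0) · C(6,0) = 180; total = C(32,5) = 201376.
P = 180/201376 = 45/50344 ≈ 0.0009.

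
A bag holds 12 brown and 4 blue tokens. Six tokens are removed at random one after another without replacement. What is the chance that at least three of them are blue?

43/364

Sum the hypergeometric tail for j = 3,…,4 blue tokens.
Favorable = C(4,3)·C(12,3) + C(4,4)·C(12,2) = 946; total = C(16,6) = 8008.
P = 946/8008 = 43/364 ≈ 0.1181.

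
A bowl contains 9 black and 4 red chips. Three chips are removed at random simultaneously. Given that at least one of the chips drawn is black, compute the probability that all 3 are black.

P(all 3 black) = C(9,3)/C(13,3) = 42/143; P(at least one black) = 1 − C(4,3)/C(13,3) = 141/143.
Since 'all 3 black' ⊆ 'at least one black', P(all 3 | at least one) = 42/143 / 141/143 = 14/47 ≈ 0.2979.

14/47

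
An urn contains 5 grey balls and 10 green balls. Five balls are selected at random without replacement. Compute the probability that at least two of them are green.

Sum the hypergeometric tail for j = 2,…,5 green balls.
Favorable = C(10,2)·C(5,3) + C(10,3)·C(5,2) + C(10,4)·C(5,1) + C(10,5)·C(5,0) = 2952; total = C(15,5) = 3003.
P = 2952/3003 = 984/1001 ≈ 0.9830.

984/1001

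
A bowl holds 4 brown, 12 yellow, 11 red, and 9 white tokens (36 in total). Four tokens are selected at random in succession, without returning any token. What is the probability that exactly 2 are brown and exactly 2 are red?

2/357

Unordered draws without replacement: count favorable combinations over C(36,4).
Favorable = C(4,2) · C(12,0) · C(11,2) · C(9,0) = 330; total = C(36,4) = 58905.
P = 330/58905 = 2/357 ≈ 0.0056.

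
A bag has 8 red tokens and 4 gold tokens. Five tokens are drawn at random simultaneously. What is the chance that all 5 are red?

Unordered draws without replacement: count favorable combinations over C(12,5).
Favorable = C(8,5) · C(4,0) = 56; total = C(12,5) = 792.
P = 56/792 = 7/99 ≈ 0.0707.

7/99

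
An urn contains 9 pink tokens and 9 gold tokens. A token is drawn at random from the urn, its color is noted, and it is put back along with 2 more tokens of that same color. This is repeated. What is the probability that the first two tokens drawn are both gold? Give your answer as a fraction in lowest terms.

After a gold draw the urn holds 11 gold out of 20.
P = (9/18)·(11/20) = 11/40 ≈ 0.2750.

11/40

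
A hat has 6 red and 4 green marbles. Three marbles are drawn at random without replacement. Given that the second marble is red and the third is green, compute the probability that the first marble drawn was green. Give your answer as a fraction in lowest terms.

3/8

P(first=green and the second marble is red and the third is green) = (4/10)·(6/9)·(3/8) = 1/10.
P(E) = Σ over first color = 1/6 + 1/10 = 4/15.
By Bayes, P(first=green | E) = 1/10 / 4/15 = 3/8 ≈ 0.3750.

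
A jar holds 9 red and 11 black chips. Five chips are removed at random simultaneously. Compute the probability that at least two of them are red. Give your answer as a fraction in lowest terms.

Sum the hypergeometric tail for j = 2,…,5 red chips.
Favorable = C(9,2)·C(11,3) + C(9,3)·C(11,2) + C(9,4)·C(11,1) + C(9,5)·C(11,0) = 12072; total = C(20,5) = 15504.
P = 12072/15504 = 503/646 ≈ 0.7786.

503/646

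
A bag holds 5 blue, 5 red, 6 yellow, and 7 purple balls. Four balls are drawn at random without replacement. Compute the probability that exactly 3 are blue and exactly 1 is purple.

Unordered draws without replacement: count favorable combinations over C(23,4).
Favorable = C(5,3) · C(5,0) · C(6,0) · C(7,1) = 70; total = C(23,4) = 8855.
P = 70/8855 = 2/253 ≈ 0.0079.

2/253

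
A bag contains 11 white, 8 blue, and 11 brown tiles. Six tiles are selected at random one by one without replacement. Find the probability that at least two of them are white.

29249/39585

Sum the hypergeometric tail for j = 2,…,6 white tiles.
Favorable = C(11,2)·C(19,4) + C(11,3)·C(19,3) + C(11,4)·C(19,2) + C(11,5)·C(19,1) + C(11,6)·C(19,0) = 438735; total = C(30,6) = 593775.
P = 438735/593775 = 29249/39585 ≈ 0.7389.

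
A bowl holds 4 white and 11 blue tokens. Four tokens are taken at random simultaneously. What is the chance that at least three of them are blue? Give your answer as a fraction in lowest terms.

66/91

Sum the hypergeometric tail for j = 3,…,4 blue tokens.
Favorable = C(11,3)·C(4,1) + C(11,4)·C(4,0) = 990; total = C(15,4) = 1365.
P = 990/1365 = 66/91 ≈ 0.7253.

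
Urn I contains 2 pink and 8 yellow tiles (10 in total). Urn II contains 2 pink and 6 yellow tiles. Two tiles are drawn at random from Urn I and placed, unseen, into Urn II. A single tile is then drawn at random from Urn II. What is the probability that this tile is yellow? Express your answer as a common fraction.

Condition on how many of the transferred tiles are yellow (from Urn I: 8 yellow of 10; then Urn II has 10 total).
  0 yellow: C(8,0)C(2,2)/C(10,2) = 1/45; then P = 6/10
  1 yellow: C(8,1)C(2,1)/C(10,2) = 16/45; then P = 7/10
  2 yellow: C(8,2)C(2,0)/C(10,2) = 28/45; then P = 8/10
P(yellow from Urn II) = 19/25 ≈ 0.7600.

19/25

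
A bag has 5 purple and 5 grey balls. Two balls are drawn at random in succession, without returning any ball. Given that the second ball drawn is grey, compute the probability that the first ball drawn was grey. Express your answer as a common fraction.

4/9

P(first=grey and the second ball drawn is grey) = (5/10)·(4/9) = 2/9.
P(the second ball drawn is grey) = Σ over first color = 5/18 + 2/9 = 1/2.
By Bayes, P(first=grey | the second ball drawn is grey) = 2/9 / 1/2 = 4/9 ≈ 0.4444.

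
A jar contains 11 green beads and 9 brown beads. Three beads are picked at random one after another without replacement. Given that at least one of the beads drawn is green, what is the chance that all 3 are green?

P(all 3 green) = C(11,3)/C(20,3) = 11/76; P(at least one green) = 1 − C(9,3)/C(20,3) = 88/95.
Since 'all 3 green' ⊆ 'at least one green', P(all 3 | at least one) = 11/76 / 88/95 = 5/32 ≈ 0.1562.

5/32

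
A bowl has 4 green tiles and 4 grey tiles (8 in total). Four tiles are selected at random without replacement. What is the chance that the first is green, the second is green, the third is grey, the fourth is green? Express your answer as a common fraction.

2/35

Multiply the conditional probability of each draw in order, without replacement, so each draw removes one from its color and from the total.
P = (4/8) · (3/7) · (4/6) · (2/5) = 2/35 ≈ 0.0571.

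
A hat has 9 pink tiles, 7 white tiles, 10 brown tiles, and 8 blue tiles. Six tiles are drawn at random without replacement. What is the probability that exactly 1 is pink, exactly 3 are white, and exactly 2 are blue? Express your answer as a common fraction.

Unordered draws without replacement: count favorable combinations over C(34,6).
Favorable = C(9,1) · C(7,3) · C(10,0) · C(8,2) = 8820; total = C(34,6) = 1344904.
P = 8820/1344904 = 2205/336226 ≈ 0.0066.

2205/336226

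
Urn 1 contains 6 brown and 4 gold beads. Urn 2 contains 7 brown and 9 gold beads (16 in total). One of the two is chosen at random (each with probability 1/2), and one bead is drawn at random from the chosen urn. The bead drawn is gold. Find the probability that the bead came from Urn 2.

45/77

P(gold | Urn 1) = 2/5; P(gold | Urn 2) = 9/16.
P(gold) = 1/2·2/5 + 1/2·9/16 = 77/160.
By Bayes' rule, P(Urn 2 | gold) = 9/32 / 77/160 = 45/77 ≈ 0.5844.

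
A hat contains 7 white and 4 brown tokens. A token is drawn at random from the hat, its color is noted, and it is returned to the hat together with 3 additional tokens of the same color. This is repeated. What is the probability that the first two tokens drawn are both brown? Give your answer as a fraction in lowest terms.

After a brown draw the hat holds 7 brown out of 14.
P = (4/11)·(7/14) = 2/11 ≈ 0.1818.

2/11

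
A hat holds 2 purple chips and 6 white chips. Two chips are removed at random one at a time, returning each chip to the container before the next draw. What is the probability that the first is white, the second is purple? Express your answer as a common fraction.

3/16

Multiply the conditional probability of each draw in order, with replacement (the composition resets each draw).
P = (6/8) · (2/8) = 3/16 ≈ 0.1875.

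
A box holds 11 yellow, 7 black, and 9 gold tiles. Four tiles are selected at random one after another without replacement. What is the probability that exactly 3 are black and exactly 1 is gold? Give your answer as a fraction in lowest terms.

7/390

Unordered draws without replacement: count favorable combinations over C(27,4).
Favorable = C(11,0) · C(7,3) · C(9,1) = 315; total = C(27,4) = 17550.
P = 315/17550 = 7/390 ≈ 0.0179.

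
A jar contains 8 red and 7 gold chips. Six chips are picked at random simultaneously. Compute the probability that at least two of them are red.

Sum the hypergeometric tail for j = 2,…,6 red chips.
Favorable = C(8,2)·C(7,4) + C(8,3)·C(7,3) + C(8,4)·C(7,2) + C(8,5)·C(7,1) + C(8,6)·C(7,0) = 4830; total = C(15,6) = 5005.
P = 4830/5005 = 138/143 ≈ 0.9650.

138/143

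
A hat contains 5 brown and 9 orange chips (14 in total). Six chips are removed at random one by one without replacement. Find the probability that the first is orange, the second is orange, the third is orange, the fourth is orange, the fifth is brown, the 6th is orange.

5/143

Multiply the conditional probability of each draw in order, without replacement, so each draw removes one from its color and from the total.
P = (9/14) · (8/13) · (7/12) · (6/11) · (5/10) · (5/9) = 5/143 ≈ 0.0350.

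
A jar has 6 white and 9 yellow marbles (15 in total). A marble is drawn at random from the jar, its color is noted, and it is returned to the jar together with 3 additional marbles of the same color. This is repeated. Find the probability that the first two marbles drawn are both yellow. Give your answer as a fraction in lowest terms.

2/5

After a yellow draw the jar holds 12 yellow out of 18.
P = (9/15)·(12/18) = 2/5 ≈ 0.4000.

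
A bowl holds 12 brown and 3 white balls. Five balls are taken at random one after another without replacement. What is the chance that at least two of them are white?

Sum the hypergeometric tail for j = 2,…,3 white balls.
Favorable = C(3,2)·C(12,3) + C(3,3)·C(12,2) = 726; total = C(15,5) = 3003.
P = 726/3003 = 22/91 ≈ 0.2418.

22/91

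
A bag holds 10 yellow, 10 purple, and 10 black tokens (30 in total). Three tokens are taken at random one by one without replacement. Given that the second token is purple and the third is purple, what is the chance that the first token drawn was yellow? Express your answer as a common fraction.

5/14

P(first=yellow and the second token is purple and the third is purple) = (10/30)·(10/29)·(9/28) = 15/406.
P(E) = Σ over first color = 15/406 + 6/203 + 15/406 = 3/29.
By Bayes, P(first=yellow | E) = 15/406 / 3/29 = 5/14 ≈ 0.3571.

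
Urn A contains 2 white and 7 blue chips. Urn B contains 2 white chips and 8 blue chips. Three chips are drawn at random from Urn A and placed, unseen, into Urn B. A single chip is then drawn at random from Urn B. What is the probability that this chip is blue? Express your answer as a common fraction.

31/39

Condition on how many of the transferred chips are blue (from Urn A: 7 blue of 9; then Urn B has 13 total).
  1 blue: C(7,1)C(2,2)/C(9,3) = 1/12; then P = 9/13
  2 blue: C(7,2)C(2,1)/C(9,3) = 1/2; then P = 10/13
  3 blue: C(7,3)C(2,0)/C(9,3) = 5/12; then P = 11/13
P(blue from Urn B) = 31/39 ≈ 0.7949.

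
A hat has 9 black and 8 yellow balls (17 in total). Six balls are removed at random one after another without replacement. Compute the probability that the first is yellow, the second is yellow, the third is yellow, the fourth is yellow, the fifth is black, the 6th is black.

Multiply the conditional probability of each draw in order, without replacement, so each draw removes one from its color and from the total.
P = (8/17) · (7/16) · (6/15) · (5/14) · (9/13) · (8/12) = 3/221 ≈ 0.0136.

3/221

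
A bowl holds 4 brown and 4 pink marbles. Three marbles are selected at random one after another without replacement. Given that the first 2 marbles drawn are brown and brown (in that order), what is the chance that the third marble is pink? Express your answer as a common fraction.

2/3

After removing 2 brown, the bowl has 4 pink out of 6 remaining.
P(third is pink | given) = 4/6 = 2/3 ≈ 0.6667.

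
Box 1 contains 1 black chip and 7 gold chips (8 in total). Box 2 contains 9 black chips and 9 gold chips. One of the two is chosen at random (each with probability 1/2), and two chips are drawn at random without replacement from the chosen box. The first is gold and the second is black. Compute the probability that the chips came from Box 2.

P(E | Box 1) = 1/8; P(E | Box 2) = 9/34.
P(E) = 1/2·1/8 + 1/2·9/34 = 53/272.
By Bayes' rule, P(Box 2 | E) = 9/68 / 53/272 = 36/53 ≈ 0.6792.

36/53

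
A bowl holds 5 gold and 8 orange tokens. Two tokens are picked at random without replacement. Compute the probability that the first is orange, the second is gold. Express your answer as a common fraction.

Multiply the conditional probability of each draw in order, without replacement, so each draw removes one from its color and from the total.
P = (8/13) · (5/12) = 10/39 ≈ 0.2564.

10/39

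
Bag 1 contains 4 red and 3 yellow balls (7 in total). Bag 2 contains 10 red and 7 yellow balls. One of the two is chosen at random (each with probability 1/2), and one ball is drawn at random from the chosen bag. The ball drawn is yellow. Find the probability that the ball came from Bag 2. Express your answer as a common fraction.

P(yellow | Bag 1) = 3/7; P(yellow | Bag 2) = 7/17.
P(yellow) = 1/2·3/7 + 1/2·7/17 = 50/119.
By Bayes' rule, P(Bag 2 | yellow) = 7/34 / 50/119 = 49/100 ≈ 0.4900.

49/100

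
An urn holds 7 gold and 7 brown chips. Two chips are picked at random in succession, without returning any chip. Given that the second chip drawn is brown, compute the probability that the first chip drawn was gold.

7/13

P(first=gold and the second chip drawn is brown) = (7/14)·(7/13) = 7/26.
P(the second chip drawn is brown) = Σ over first color = 7/26 + 3/13 = 1/2.
By Bayes, P(first=gold | the second chip drawn is brown) = 7/26 / 1/2 = 7/13 ≈ 0.5385.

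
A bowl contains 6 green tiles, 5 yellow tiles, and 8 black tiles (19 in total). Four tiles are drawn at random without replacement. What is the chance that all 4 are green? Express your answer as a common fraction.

5/1292

Unordered draws without replacement: count favorable combinations over C(19,4).
Favorable = C(6,4) · C(5,0) · C(8,0) = 15; total = C(19,4) = 3876.
P = 15/3876 = 5/1292 ≈ 0.0039.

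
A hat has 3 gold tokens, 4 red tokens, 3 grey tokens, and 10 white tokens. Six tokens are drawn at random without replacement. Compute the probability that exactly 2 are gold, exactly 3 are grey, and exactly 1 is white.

1/1292

Unordered draws without replacement: count favorable combinations over C(20,6).
Favorable = C(3,2) · C(4,0) · C(3,3) · C(10,1) = 30; total = C(20,6) = 38760.
P = 30/38760 = 1/1292 ≈ 0.0008.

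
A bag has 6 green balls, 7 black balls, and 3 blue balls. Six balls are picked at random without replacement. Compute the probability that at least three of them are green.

56/143

Sum the hypergeometric tail for j = 3,…,6 green balls.
Favorable = C(6,3)·C(10,3) + C(6,4)·C(10,2) + C(6,5)·C(10,1) + C(6,6)·C(10,0) = 3136; total = C(16,6) = 8008.
P = 3136/8008 = 56/143 ≈ 0.3916.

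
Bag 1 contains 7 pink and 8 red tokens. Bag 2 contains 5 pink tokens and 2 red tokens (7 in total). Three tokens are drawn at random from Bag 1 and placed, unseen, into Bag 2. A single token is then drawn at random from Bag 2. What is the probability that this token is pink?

16/25

Condition on how many of the transferred tokens are pink (from Bag 1: 7 pink of 15; then Bag 2 has 10 total).
  0 pink: C(7,0)C(8,3)/C(15,3) = 8/65; then P = 5/10
  1 pink: C(7,1)C(8,2)/C(15,3) = 28/65; then P = 6/10
  2 pink: C(7,2)C(8,1)/C(15,3) = 24/65; then P = 7/10
  3 pink: C(7,3)C(8,0)/C(15,3) = 1/13; then P = 8/10
P(pink from Bag 2) = 16/25 ≈ 0.6400.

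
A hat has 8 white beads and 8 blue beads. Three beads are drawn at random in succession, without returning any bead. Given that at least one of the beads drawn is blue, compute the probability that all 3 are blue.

P(all 3 blue) = C(8,3)/C(16,3) = 1/10; P(at least one blue) = 1 − C(8,3)/C(16,3) = 9/10.
Since 'all 3 blue' ⊆ 'at least one blue', P(all 3 | at least one) = 1/10 / 9/10 = 1/9 ≈ 0.1111.

1/9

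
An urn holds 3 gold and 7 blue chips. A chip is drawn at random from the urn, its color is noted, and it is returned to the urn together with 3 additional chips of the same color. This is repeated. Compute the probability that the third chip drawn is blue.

Sum over the four possibilities for the first two draws (blue/not-blue each), tracking how the blue count and total change by +3 per draw.
P(third is blue) = 7/10 ≈ 0.7000. (In a Pólya urn every draw has the same marginal probability 7/10.)

7/10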